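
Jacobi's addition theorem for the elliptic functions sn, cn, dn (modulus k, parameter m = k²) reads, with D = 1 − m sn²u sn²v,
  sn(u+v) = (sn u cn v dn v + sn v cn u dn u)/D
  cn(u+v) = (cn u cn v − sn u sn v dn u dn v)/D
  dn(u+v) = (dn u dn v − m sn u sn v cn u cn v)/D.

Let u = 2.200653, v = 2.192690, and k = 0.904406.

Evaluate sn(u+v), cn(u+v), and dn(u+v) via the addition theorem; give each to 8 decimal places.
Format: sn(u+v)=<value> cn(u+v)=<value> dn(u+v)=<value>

sn u = 0.9990982969691459, cn u = 0.04245695459347509, dn u = 0.4283972671324705
sn v = 0.9989475975493075, cn v = 0.04586608060938729, dn v = 0.4286846240064564
m = k² = 0.817950212836
D = 1 − m·sn²u·sn²v = 0.1852418364248594
sn(u+v) = (sn u·cn v·dn v + sn v·cn u·dn u)/D = 0.03781365591667083/0.1852418364248594 = 0.2041312947791326
cn(u+v) = (cn u·cn v − sn u·sn v·dn u·dn v)/D = -0.1813412953198195/0.1852418364248594 = -0.9789435195616726
dn(u+v) = (dn u·dn v − m·sn u·sn v·cn u·cn v)/D = 0.1820576100743912/0.1852418364248594 = 0.9828104362819799

sn(u+v)=0.20413129 cn(u+v)=-0.97894352 dn(u+v)=0.98281044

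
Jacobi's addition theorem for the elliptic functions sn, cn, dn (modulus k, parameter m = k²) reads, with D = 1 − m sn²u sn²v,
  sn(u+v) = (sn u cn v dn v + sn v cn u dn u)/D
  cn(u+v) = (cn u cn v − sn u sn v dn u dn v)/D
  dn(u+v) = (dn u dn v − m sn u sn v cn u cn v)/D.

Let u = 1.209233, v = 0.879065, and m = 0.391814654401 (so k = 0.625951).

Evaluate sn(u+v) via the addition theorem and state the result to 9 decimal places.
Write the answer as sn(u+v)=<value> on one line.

sn(u+v)=0.969318032

sn u = 0.9015035666507522, cn u = 0.4327716711107289, dn u = 0.8255718194979134
sn v = 0.7455234980784892, cn v = 0.6664793423751504, dn v = 0.8844361728685221
m = k² = 0.391814654401
D = 1 − m·sn²u·sn²v = 0.8230142719542918
sn(u+v) = (sn u·cn v·dn v + sn v·cn u·dn u)/D = 0.7977625740477704/0.8230142719542918 = 0.969318031573669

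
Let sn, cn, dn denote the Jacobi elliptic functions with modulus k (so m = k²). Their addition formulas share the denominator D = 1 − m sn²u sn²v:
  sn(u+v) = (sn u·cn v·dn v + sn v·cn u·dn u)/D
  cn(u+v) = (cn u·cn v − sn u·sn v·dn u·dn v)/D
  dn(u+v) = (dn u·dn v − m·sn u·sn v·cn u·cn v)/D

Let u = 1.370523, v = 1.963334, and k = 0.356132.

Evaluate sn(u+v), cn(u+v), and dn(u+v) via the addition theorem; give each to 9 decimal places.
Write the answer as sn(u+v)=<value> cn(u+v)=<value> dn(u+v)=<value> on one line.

sn u = 0.9718944680668945, cn u = 0.2354169555086636, dn u = 0.9381892464818187
sn v = 0.950059476194385, cn v = -0.3120688893389579, dn v = 0.941021567697114
m = k² = 0.126830001424
D = 1 − m·sn²u·sn²v = 0.8918661151471196
sn(u+v) = (sn u·cn v·dn v + sn v·cn u·dn u)/D = -0.07557447549771845/0.8918661151471196 = -0.08473746699666004
cn(u+v) = (cn u·cn v − sn u·sn v·dn u·dn v)/D = -0.8886583516745116/0.8918661151471196 = -0.996403312763958
dn(u+v) = (dn u·dn v − m·sn u·sn v·cn u·cn v)/D = 0.8914599136381136/0.8918661151471196 = 0.9995445487813617

sn(u+v)=-0.084737467 cn(u+v)=-0.996403313 dn(u+v)=0.999544549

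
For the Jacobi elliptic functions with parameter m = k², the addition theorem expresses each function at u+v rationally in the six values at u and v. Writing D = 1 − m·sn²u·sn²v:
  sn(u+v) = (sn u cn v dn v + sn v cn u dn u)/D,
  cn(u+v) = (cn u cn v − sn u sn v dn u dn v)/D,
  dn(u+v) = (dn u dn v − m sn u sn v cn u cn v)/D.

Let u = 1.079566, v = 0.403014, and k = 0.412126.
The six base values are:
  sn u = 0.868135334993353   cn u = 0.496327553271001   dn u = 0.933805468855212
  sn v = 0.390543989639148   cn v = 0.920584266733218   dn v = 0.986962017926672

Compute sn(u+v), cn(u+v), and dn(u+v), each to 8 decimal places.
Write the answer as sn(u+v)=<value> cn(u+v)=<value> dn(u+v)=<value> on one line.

sn(u+v)=0.98908989 cn(u+v)=0.14731326 dn(u+v)=0.91314734

m = k² = 0.169847839876
D = 1 − m·sn²u·sn²v = 0.98047572969903
sn(u+v) = (sn u·cn v·dn v + sn v·cn u·dn u)/D = 0.9697786276488678/0.98047572969903 = 0.9890898859337948
cn(u+v) = (cn u·cn v − sn u·sn v·dn u·dn v)/D = 0.1444370793263421/0.98047572969903 = 0.147313263297888
dn(u+v) = (dn u·dn v − m·sn u·sn v·cn u·cn v)/D = 0.8953188029525343/0.98047572969903 = 0.9131473384123075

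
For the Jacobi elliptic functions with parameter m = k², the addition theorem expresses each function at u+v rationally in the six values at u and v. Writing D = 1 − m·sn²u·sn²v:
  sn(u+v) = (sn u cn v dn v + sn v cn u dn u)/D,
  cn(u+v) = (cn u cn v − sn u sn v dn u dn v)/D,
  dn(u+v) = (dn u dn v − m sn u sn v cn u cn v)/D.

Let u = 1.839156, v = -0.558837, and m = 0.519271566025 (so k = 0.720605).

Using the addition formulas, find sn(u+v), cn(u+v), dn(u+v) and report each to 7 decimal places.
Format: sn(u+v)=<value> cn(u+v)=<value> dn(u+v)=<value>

sn(u+v)=0.9125116 cn(u+v)=0.4090509 dn(u+v)=0.7534018

sn u = 0.9997599581386215, cn u = 0.02190949800113633, dn u = 0.6935255567612935
sn v = -0.5181911404309499, cn v = 0.8552648373333675, dn v = 0.9276659584242125
m = k² = 0.519271566025
D = 1 − m·sn²u·sn²v = 0.8606310632761589
sn(u+v) = (sn u·cn v·dn v + sn v·cn u·dn u)/D = 0.7853358167183577/0.8606310632761589 = 0.9125115862409436
cn(u+v) = (cn u·cn v − sn u·sn v·dn u·dn v)/D = 0.3520418754284239/0.8606310632761589 = 0.4090508586667884
dn(u+v) = (dn u·dn v − m·sn u·sn v·cn u·cn v)/D = 0.6484010109703463/0.8606310632761589 = 0.7534018218004846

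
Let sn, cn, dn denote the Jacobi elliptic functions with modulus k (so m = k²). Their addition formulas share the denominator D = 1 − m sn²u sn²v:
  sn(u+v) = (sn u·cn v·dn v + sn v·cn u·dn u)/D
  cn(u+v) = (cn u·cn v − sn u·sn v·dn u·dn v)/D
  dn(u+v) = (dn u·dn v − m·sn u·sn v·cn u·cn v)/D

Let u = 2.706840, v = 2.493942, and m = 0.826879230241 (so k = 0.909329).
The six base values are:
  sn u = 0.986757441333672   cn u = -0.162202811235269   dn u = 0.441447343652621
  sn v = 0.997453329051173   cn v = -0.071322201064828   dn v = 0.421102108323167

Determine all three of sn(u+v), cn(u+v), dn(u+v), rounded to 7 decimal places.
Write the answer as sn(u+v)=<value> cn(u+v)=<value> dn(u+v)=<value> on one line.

m = k² = 0.826879230241
D = 1 − m·sn²u·sn²v = 0.1989713085967508
sn(u+v) = (sn u·cn v·dn v + sn v·cn u·dn u)/D = -0.1010578514945126/0.1989713085967508 = -0.5079016276629287
cn(u+v) = (cn u·cn v − sn u·sn v·dn u·dn v)/D = -0.1713968853159721/0.1989713085967508 = -0.8614150780067341
dn(u+v) = (dn u·dn v − m·sn u·sn v·cn u·cn v)/D = 0.1764792365616157/0.1989713085967508 = 0.8869582142583223

sn(u+v)=-0.5079016 cn(u+v)=-0.8614151 dn(u+v)=0.8869582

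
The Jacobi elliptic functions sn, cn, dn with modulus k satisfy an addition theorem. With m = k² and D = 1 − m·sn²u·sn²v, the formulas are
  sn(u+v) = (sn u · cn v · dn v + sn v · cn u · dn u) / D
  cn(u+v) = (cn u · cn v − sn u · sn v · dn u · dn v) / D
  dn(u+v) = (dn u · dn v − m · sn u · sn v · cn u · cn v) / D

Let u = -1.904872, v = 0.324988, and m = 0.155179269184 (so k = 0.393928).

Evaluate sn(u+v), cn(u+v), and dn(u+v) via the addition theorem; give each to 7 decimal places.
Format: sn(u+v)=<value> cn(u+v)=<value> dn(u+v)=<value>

sn(u+v)=-0.9985878 cn(u+v)=0.0531257 dn(u+v)=0.9193795

sn u = -0.9698913877895834, cn u = -0.2435378736287151, dn u = 0.9241344714159581
sn v = 0.318474233538784, cn v = 0.9479315178702964, dn v = 0.9920991949757493
m = k² = 0.155179269184
D = 1 − m·sn²u·sn²v = 0.9851943148247495
sn(u+v) = (sn u·cn v·dn v + sn v·cn u·dn u)/D = -0.9838030558594628/0.9851943148247495 = -0.998587832933715
cn(u+v) = (cn u·cn v − sn u·sn v·dn u·dn v)/D = 0.0523391368345942/0.9851943148247495 = 0.05312569921183975
dn(u+v) = (dn u·dn v − m·sn u·sn v·cn u·cn v)/D = 0.9057674750198943/0.9851943148247495 = 0.9193795187307957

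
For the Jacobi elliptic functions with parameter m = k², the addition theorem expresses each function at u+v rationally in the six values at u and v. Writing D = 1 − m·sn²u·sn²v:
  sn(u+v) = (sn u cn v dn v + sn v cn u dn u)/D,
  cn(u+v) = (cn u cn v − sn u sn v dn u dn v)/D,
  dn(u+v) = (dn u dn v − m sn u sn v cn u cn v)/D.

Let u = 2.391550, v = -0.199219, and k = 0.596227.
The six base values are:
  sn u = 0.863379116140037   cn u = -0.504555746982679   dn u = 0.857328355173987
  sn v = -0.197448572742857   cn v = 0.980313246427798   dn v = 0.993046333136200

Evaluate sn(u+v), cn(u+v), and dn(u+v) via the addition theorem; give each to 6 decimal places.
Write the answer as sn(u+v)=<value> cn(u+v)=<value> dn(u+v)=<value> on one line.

m = k² = 0.355486635529
D = 1 − m·sn²u·sn²v = 0.9896691904646593
sn(u+v) = (sn u·cn v·dn v + sn v·cn u·dn u)/D = 0.9259068448564979/0.9896691904646593 = 0.9355720616318021
cn(u+v) = (cn u·cn v − sn u·sn v·dn u·dn v)/D = -0.3494876552939449/0.9896691904646593 = -0.3531358343386006
dn(u+v) = (dn u·dn v − m·sn u·sn v·cn u·cn v)/D = 0.8213922174697454/0.9896691904646593 = 0.8299664427101077

sn(u+v)=0.935572 cn(u+v)=-0.353136 dn(u+v)=0.829966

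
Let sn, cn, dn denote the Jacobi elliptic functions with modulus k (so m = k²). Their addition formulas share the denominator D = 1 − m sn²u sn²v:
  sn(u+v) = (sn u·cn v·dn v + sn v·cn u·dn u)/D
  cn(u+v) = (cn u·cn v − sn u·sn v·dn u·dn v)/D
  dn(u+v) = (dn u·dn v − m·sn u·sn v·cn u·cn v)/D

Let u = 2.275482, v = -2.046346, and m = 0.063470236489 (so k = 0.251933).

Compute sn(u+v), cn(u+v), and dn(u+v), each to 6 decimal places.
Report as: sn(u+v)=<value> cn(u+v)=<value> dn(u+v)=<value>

sn(u+v)=0.227014 cn(u+v)=0.973892 dn(u+v)=0.998363

sn u = 0.7900695965196998, cn u = -0.6130171552698985, dn u = 0.9799904314603457
sn v = -0.9064119967255508, cn v = -0.4223947113684072, dn v = 0.9735779122598012
m = k² = 0.063470236489
D = 1 − m·sn²u·sn²v = 0.9674499166064557
sn(u+v) = (sn u·cn v·dn v + sn v·cn u·dn u)/D = 0.2196242570898482/0.9674499166064557 = 0.2270135676482652
cn(u+v) = (cn u·cn v − sn u·sn v·dn u·dn v)/D = 0.9421913430081866/0.9674499166064557 = 0.9738915956632989
dn(u+v) = (dn u·dn v − m·sn u·sn v·cn u·cn v)/D = 0.9658663810647258/0.9674499166064557 = 0.9983631860269475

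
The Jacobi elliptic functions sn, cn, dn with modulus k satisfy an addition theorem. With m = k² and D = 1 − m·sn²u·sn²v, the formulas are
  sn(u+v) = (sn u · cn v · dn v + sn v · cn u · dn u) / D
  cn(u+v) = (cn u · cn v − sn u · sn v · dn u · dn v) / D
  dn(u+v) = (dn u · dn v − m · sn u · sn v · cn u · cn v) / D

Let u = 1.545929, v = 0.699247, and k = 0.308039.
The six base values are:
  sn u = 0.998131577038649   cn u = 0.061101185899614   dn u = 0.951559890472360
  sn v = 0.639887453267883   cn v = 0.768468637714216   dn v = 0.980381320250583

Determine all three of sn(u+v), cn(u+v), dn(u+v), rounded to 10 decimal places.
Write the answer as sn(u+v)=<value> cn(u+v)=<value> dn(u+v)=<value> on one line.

sn(u+v)=0.8209660956 cn(u+v)=-0.5709769434 dn(u+v)=0.9674951487

m = k² = 0.094888025521
D = 1 − m·sn²u·sn²v = 0.961292583144681
sn(u+v) = (sn u·cn v·dn v + sn v·cn u·dn u)/D = 0.7891886186847587/0.961292583144681 = 0.8209660955700732
cn(u+v) = (cn u·cn v − sn u·sn v·dn u·dn v)/D = -0.5488759008623132/0.961292583144681 = -0.5709769434262905
dn(u+v) = (dn u·dn v − m·sn u·sn v·cn u·cn v)/D = 0.9300459106941261/0.961292583144681 = 0.9674951487211756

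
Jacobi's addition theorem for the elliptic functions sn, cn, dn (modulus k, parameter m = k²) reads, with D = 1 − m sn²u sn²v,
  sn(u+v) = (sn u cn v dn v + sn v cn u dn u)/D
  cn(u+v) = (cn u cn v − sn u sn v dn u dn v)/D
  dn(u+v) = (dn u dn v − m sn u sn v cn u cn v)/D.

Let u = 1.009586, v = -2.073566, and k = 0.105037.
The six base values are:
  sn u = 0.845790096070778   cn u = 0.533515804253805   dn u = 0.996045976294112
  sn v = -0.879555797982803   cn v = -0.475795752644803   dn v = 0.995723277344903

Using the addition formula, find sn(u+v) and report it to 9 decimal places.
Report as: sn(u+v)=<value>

m = k² = 0.011032771369
D = 1 − m·sn²u·sn²v = 0.9938942839850796
sn(u+v) = (sn u·cn v·dn v + sn v·cn u·dn u)/D = -0.868103748309554/0.9938942839850796 = -0.873436704785985

sn(u+v)=-0.873436705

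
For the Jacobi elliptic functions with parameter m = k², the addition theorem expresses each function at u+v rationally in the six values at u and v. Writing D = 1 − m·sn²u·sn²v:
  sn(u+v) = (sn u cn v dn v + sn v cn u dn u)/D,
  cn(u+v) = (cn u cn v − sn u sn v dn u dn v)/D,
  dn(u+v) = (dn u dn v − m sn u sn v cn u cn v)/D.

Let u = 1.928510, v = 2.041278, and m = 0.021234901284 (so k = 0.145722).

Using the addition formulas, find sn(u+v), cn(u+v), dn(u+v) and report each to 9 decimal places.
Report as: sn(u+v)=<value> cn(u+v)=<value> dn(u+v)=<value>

sn u = 0.9408415214414552, cn u = -0.3388469145967362, dn u = 0.9905570308131069
sn v = 0.8971856690724574, cn v = -0.4416535692270663, dn v = 0.9914167304624088
m = k² = 0.021234901284
D = 1 − m·sn²u·sn²v = 0.9848696890580443
sn(u+v) = (sn u·cn v·dn v + sn v·cn u·dn u)/D = -0.7130972962093034/0.9848696890580443 = -0.7240524346843578
cn(u+v) = (cn u·cn v − sn u·sn v·dn u·dn v)/D = -0.679308877142254/0.9848696890580443 = -0.6897449324407203
dn(u+v) = (dn u·dn v − m·sn u·sn v·cn u·cn v)/D = 0.9793723461839738/0.9848696890580443 = 0.9944182027986583

sn(u+v)=-0.724052435 cn(u+v)=-0.689744932 dn(u+v)=0.994418203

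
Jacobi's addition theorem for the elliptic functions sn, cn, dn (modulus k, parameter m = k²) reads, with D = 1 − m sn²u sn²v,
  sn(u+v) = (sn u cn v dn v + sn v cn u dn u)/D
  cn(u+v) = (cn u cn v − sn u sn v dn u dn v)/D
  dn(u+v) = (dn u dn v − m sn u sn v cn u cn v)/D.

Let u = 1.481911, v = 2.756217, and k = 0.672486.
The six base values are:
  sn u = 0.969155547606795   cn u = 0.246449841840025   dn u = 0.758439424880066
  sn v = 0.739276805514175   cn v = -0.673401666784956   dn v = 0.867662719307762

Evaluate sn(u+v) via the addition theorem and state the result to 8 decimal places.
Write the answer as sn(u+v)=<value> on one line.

m = k² = 0.452237420196
D = 1 − m·sn²u·sn²v = 0.7678505664105975
sn(u+v) = (sn u·cn v·dn v + sn v·cn u·dn u)/D = -0.4280799475168932/0.7678505664105975 = -0.5575042413760276

sn(u+v)=-0.55750424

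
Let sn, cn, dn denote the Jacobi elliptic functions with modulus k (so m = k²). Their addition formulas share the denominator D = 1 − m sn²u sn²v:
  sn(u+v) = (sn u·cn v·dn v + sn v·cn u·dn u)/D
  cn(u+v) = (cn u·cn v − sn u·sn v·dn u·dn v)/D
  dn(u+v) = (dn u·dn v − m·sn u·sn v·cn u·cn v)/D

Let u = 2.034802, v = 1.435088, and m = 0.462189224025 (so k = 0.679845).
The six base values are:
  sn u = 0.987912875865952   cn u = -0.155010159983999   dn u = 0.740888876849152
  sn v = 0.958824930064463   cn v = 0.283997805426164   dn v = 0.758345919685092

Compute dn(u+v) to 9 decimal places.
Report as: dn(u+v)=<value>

dn(u+v)=0.992866624

m = k² = 0.462189224025
D = 1 − m·sn²u·sn²v = 0.5852983702189149
dn(u+v) = (dn u·dn v − m·sn u·sn v·cn u·cn v)/D = 0.5811232167285386/0.5852983702189149 = 0.9928666237549668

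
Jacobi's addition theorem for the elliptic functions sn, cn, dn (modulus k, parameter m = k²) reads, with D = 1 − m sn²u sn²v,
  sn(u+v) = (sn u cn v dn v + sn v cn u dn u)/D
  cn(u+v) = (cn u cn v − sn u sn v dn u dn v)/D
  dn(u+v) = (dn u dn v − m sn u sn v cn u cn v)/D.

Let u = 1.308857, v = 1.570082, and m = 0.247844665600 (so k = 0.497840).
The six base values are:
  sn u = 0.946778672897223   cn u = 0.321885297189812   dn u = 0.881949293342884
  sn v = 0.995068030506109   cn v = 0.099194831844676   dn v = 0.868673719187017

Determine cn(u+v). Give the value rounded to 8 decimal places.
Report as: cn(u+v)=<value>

m = k² = 0.2478446656
D = 1 − m·sn²u·sn²v = 0.7800205783885073
cn(u+v) = (cn u·cn v − sn u·sn v·dn u·dn v)/D = -0.6898451496634575/0.7800205783885073 = -0.8843935259870339

cn(u+v)=-0.88439353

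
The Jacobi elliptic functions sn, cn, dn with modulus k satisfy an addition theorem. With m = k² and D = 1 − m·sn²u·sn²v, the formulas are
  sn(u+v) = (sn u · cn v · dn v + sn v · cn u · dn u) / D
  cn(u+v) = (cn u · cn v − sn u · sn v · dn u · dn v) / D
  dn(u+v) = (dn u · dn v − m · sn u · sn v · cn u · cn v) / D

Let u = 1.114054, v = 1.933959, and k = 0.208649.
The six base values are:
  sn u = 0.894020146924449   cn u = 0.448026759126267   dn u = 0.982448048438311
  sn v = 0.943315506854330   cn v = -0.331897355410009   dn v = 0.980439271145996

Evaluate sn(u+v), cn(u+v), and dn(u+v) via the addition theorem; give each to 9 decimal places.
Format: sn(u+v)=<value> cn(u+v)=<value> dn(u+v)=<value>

m = k² = 0.043534405201
D = 1 − m·sn²u·sn²v = 0.9690371325014149
sn(u+v) = (sn u·cn v·dn v + sn v·cn u·dn u)/D = 0.1242937919196663/0.9690371325014149 = 0.1282652519195232
cn(u+v) = (cn u·cn v − sn u·sn v·dn u·dn v)/D = -0.9610327868791966/0.9690371325014149 = -0.9917398979319231
dn(u+v) = (dn u·dn v − m·sn u·sn v·cn u·cn v)/D = 0.9686900450921197/0.9690371325014149 = 0.9996418223846601

sn(u+v)=0.128265252 cn(u+v)=-0.991739898 dn(u+v)=0.999641822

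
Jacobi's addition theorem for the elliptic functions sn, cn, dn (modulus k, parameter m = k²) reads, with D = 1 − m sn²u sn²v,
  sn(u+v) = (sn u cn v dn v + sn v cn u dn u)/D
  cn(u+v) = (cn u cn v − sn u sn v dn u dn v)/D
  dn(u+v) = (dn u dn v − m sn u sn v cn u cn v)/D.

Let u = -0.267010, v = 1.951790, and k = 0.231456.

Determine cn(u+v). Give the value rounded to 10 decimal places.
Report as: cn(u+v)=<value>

cn(u+v)=-0.0896676855

sn u = -0.2636869754498599, cn u = 0.9646083033947536, dn u = 0.9981358140074744
sn v = 0.9393952755738534, cn v = -0.3428359902774563, dn v = 0.9760762122905894
m = k² = 0.053571879936
D = 1 − m·sn²u·sn²v = 0.9967129145970372
cn(u+v) = (cn u·cn v − sn u·sn v·dn u·dn v)/D = -0.08937294017771898/0.9967129145970372 = -0.08966768551790234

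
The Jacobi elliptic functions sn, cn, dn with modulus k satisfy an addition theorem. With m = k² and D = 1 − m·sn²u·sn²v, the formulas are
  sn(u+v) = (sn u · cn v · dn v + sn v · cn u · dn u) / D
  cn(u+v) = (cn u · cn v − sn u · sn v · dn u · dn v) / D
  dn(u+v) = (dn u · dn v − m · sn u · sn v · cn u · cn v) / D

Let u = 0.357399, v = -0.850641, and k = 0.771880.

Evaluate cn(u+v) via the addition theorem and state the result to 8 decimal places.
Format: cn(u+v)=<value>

sn u = 0.3457098639239849, cn u = 0.9383414570323853, dn u = 0.9637390360216984
sn v = -0.7161736621728213, cn v = 0.6979221200176776, dn v = 0.833313878618751
m = k² = 0.5957987344
D = 1 − m·sn²u·sn²v = 0.9634775578693345
cn(u+v) = (cn u·cn v − sn u·sn v·dn u·dn v)/D = 0.8537267076377532/0.9634775578693345 = 0.8860888358683851

cn(u+v)=0.88608884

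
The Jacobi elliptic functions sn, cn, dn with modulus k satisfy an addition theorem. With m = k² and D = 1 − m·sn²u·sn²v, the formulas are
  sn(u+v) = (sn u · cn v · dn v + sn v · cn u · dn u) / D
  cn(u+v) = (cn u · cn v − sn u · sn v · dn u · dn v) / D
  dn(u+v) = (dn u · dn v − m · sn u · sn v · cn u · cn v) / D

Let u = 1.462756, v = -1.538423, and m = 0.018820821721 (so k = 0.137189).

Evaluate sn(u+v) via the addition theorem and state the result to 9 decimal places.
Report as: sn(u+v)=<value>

sn(u+v)=-0.075593462

sn u = 0.9934608116983261, cn u = 0.1141736205071162, dn u = 0.9906687232756477
sn v = -0.9992212790096699, cn v = 0.03945675574954743, dn v = 0.9905596797789583
m = k² = 0.018820821721
D = 1 − m·sn²u·sn²v = 0.9814534382458014
sn(u+v) = (sn u·cn v·dn v + sn v·cn u·dn u)/D = -0.07419146317241902/0.9814534382458014 = -0.07559346198330607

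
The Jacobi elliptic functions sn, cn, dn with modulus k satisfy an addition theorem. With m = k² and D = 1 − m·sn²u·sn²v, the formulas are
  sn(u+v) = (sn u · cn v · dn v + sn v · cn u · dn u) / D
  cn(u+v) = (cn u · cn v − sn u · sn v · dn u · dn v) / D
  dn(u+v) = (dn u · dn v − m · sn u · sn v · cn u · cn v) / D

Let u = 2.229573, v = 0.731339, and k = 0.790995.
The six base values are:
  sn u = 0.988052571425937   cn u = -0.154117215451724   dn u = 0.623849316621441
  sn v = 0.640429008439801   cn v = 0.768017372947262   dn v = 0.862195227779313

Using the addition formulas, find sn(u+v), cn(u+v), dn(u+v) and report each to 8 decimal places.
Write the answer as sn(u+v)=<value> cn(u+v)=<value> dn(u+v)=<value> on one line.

sn(u+v)=0.79081255 cn(u+v)=-0.61205842 dn(u+v)=0.78020110

m = k² = 0.625673090025
D = 1 − m·sn²u·sn²v = 0.7494758643307211
sn(u+v) = (sn u·cn v·dn v + sn v·cn u·dn u)/D = 0.5926949187199252/0.7494758643307211 = 0.7908125490461248
cn(u+v) = (cn u·cn v − sn u·sn v·dn u·dn v)/D = -0.4587230150514173/0.7494758643307211 = -0.6120584222696151
dn(u+v) = (dn u·dn v − m·sn u·sn v·cn u·cn v)/D = 0.5847418931344072/0.7494758643307211 = 0.7802010991462403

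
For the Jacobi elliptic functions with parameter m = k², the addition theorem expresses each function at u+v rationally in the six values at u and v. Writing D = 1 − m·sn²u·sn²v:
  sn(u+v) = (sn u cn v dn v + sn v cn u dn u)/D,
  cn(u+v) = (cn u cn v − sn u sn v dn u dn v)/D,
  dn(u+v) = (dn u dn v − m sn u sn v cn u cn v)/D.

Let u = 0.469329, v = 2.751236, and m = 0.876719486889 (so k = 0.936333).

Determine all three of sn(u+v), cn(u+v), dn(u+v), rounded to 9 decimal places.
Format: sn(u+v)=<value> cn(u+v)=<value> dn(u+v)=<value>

sn u = 0.4394526600736481, cn u = 0.8982657510749225, dn u = 0.9114214857241694
sn v = 0.9953724317098562, cn v = -0.09609225875172082, dn v = 0.3624581317797306
m = k² = 0.876719486889
D = 1 − m·sn²u·sn²v = 0.8322524942268154
sn(u+v) = (sn u·cn v·dn v + sn v·cn u·dn u)/D = 0.7996042397262754/0.8322524942268154 = 0.960771214592909
cn(u+v) = (cn u·cn v − sn u·sn v·dn u·dn v)/D = -0.2308187036583485/0.8322524942268154 = -0.2773421590917372
dn(u+v) = (dn u·dn v − m·sn u·sn v·cn u·cn v)/D = 0.3634539288701336/0.8322524942268154 = 0.4367111320078313

sn(u+v)=0.960771215 cn(u+v)=-0.277342159 dn(u+v)=0.436711132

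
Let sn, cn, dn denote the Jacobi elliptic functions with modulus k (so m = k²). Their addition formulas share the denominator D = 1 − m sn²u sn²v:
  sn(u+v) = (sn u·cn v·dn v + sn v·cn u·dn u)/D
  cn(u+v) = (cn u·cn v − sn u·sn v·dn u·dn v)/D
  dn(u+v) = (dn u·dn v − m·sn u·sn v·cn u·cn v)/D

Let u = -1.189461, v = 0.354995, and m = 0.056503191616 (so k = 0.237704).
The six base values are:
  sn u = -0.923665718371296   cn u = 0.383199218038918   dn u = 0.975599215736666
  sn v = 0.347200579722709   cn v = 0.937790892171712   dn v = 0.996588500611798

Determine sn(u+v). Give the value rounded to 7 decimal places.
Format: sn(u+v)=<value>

m = k² = 0.056503191616
D = 1 − m·sn²u·sn²v = 0.9941888308953423
sn(u+v) = (sn u·cn v·dn v + sn v·cn u·dn u)/D = -0.7334496995187115/0.9941888308953423 = -0.7377368128931649

sn(u+v)=-0.7377368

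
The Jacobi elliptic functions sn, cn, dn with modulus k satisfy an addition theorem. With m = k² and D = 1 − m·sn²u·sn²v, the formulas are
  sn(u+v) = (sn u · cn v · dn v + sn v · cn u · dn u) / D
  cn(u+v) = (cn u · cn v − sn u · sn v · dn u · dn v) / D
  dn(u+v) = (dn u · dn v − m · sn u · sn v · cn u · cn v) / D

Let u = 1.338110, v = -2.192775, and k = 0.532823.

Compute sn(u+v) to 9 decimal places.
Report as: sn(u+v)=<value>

sn u = 0.951702137650795, cn u = 0.3070228675374316, dn u = 0.8618938223435138
sn v = -0.9140531732880801, cn v = -0.4055943742237939, dn v = 0.8733860473104204
m = k² = 0.283900349329
D = 1 − m·sn²u·sn²v = 0.7851620805306905
sn(u+v) = (sn u·cn v·dn v + sn v·cn u·dn u)/D = -0.5790091779041615/0.7851620805306905 = -0.7374390489067042

sn(u+v)=-0.737439049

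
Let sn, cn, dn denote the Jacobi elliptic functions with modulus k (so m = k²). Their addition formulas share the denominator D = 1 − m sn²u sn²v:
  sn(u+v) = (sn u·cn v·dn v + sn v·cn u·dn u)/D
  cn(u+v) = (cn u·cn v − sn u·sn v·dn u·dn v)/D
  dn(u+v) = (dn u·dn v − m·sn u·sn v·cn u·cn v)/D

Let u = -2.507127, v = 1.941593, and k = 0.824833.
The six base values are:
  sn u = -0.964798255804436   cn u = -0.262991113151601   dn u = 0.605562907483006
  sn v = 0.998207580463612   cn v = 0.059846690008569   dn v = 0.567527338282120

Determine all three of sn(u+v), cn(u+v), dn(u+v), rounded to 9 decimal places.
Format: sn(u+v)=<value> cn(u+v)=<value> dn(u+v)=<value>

sn(u+v)=-0.519659608 cn(u+v)=0.854373391 dn(u+v)=0.903478982

m = k² = 0.680349477889
D = 1 − m·sn²u·sn²v = 0.3689746558107407
sn(u+v) = (sn u·cn v·dn v + sn v·cn u·dn u)/D = -0.1917412249496408/0.3689746558107407 = -0.5196596078620403
cn(u+v) = (cn u·cn v − sn u·sn v·dn u·dn v)/D = 0.3152421280309246/0.3689746558107407 = 0.8543733914142402
dn(u+v) = (dn u·dn v − m·sn u·sn v·cn u·cn v)/D = 0.3333608465118666/0.3689746558107407 = 0.9034789822606635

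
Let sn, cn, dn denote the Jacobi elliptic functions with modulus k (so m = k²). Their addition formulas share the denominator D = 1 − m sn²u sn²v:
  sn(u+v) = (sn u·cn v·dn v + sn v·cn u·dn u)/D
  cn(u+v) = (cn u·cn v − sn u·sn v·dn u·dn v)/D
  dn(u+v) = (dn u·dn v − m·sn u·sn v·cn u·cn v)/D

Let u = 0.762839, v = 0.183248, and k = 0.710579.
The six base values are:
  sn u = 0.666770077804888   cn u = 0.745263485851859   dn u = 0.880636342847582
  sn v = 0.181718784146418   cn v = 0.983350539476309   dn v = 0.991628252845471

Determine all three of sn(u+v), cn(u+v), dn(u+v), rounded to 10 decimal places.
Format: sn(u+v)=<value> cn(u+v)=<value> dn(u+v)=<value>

m = k² = 0.504922515241
D = 1 − m·sn²u·sn²v = 0.9925872972408142
sn(u+v) = (sn u·cn v·dn v + sn v·cn u·dn u)/D = 0.769442771464065/0.9925872972408142 = 0.7751890172309836
cn(u+v) = (cn u·cn v − sn u·sn v·dn u·dn v)/D = 0.627046540605658/0.9925872972408142 = 0.6317293625948233
dn(u+v) = (dn u·dn v − m·sn u·sn v·cn u·cn v)/D = 0.828428703460597/0.9925872972408142 = 0.8346154597821835

sn(u+v)=0.7751890172 cn(u+v)=0.6317293626 dn(u+v)=0.8346154598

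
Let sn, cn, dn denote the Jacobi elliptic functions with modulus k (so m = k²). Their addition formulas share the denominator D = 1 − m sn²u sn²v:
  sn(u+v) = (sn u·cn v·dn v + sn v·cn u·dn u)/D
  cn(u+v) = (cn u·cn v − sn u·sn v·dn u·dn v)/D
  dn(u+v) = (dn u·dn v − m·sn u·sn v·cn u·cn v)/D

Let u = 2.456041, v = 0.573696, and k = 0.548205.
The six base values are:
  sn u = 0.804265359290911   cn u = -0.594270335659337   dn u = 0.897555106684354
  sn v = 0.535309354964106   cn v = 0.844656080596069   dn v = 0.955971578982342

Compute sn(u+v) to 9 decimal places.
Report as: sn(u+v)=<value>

m = k² = 0.300528722025
D = 1 − m·sn²u·sn²v = 0.9442949744503137
sn(u+v) = (sn u·cn v·dn v + sn v·cn u·dn u)/D = 0.3638890460758573/0.9442949744503137 = 0.3853552713098805

sn(u+v)=0.385355271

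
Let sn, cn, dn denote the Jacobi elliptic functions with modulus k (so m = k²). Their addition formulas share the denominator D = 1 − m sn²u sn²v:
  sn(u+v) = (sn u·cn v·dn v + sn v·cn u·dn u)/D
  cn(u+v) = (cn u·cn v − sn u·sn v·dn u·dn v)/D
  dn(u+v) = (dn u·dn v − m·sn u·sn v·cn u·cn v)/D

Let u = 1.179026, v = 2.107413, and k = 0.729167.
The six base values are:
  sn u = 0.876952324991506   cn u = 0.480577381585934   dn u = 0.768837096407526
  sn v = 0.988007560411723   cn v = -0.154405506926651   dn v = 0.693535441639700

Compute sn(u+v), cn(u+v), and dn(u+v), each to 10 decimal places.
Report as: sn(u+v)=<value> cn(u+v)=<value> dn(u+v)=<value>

sn(u+v)=0.4512634567 cn(u+v)=-0.8923907735 dn(u+v)=0.9443137470

m = k² = 0.531684513889
D = 1 − m·sn²u·sn²v = 0.6008588406054507
sn(u+v) = (sn u·cn v·dn v + sn v·cn u·dn u)/D = 0.2711456374180712/0.6008588406054507 = 0.4512634567294598
cn(u+v) = (cn u·cn v − sn u·sn v·dn u·dn v)/D = -0.5362008855297372/0.6008588406054507 = -0.8923907734958822
dn(u+v) = (dn u·dn v − m·sn u·sn v·cn u·cn v)/D = 0.5673992632171903/0.6008588406054507 = 0.9443137470449047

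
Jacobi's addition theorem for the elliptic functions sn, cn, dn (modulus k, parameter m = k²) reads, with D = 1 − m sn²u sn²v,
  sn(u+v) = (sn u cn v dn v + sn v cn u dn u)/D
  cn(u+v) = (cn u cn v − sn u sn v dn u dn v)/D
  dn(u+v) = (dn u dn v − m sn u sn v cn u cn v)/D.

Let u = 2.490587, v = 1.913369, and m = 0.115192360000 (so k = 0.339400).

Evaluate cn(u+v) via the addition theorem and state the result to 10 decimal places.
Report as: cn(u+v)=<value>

sn u = 0.6747965389572384, cn u = -0.7380038150384673, dn u = 0.9734203184489856
sn v = 0.961841560244771, cn v = -0.2736070411848067, dn v = 0.9452148082416848
m = k² = 0.11519236
D = 1 − m·sn²u·sn²v = 0.951473781881372
cn(u+v) = (cn u·cn v − sn u·sn v·dn u·dn v)/D = -0.395259784983145/0.951473781881372 = -0.4154184723845867

cn(u+v)=-0.4154184724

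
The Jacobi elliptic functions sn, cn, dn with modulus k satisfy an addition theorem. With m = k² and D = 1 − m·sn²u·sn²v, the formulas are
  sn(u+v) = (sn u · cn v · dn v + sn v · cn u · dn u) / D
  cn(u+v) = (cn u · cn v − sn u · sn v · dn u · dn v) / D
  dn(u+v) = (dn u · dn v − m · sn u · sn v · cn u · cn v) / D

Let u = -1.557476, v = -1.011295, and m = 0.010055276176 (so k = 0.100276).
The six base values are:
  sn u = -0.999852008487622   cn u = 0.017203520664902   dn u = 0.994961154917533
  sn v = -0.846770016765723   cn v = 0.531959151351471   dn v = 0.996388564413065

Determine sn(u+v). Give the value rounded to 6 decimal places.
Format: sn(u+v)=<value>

m = k² = 0.010055276176
D = 1 − m·sn²u·sn²v = 0.9927923051221305
sn(u+v) = (sn u·cn v·dn v + sn v·cn u·dn u)/D = -0.5444535964956006/0.9927923051221305 = -0.5484063420783901

sn(u+v)=-0.548406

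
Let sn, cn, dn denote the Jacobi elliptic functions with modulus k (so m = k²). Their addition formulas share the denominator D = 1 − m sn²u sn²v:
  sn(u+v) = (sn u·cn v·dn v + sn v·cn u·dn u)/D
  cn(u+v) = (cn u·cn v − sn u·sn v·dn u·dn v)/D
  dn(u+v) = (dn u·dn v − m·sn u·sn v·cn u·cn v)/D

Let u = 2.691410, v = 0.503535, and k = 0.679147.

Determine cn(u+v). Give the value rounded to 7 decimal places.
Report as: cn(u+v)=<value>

cn(u+v)=-0.9032696

sn u = 0.7824247091490257, cn u = -0.6227451922841817, dn u = 0.8471327016292494
sn v = 0.4743712291884182, cn v = 0.8803249041792861, dn v = 0.9466825816787714
m = k² = 0.461240647609
D = 1 − m·sn²u·sn²v = 0.936459684122825
cn(u+v) = (cn u·cn v − sn u·sn v·dn u·dn v)/D = -0.8458755344044571/0.936459684122825 = -0.9032695680826694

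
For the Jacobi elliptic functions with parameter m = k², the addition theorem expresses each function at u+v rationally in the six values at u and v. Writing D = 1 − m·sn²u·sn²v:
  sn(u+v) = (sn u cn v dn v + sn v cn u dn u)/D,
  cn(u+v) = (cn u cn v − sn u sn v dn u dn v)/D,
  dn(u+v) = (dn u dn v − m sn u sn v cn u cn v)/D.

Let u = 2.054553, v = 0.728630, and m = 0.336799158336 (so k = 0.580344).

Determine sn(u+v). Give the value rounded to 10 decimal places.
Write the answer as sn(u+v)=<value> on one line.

sn u = 0.9661765527822575, cn u = -0.2578815015734815, dn u = 0.8280090288885062
sn v = 0.651234905378585, cn v = 0.7588762073069266, dn v = 0.9258299802703972
m = k² = 0.336799158336
D = 1 − m·sn²u·sn²v = 0.8666603455188163
sn(u+v) = (sn u·cn v·dn v + sn v·cn u·dn u)/D = 0.5397692918882588/0.8666603455188163 = 0.6228152639949531

sn(u+v)=0.6228152640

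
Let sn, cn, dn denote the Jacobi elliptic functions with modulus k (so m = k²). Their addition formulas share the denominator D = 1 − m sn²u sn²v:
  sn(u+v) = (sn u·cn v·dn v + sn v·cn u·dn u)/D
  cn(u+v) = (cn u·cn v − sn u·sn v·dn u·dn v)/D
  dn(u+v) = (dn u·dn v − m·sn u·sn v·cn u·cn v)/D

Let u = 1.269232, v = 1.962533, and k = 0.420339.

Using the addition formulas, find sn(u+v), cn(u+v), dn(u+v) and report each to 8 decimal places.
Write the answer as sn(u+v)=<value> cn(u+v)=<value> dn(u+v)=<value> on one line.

sn(u+v)=0.06429450 cn(u+v)=-0.99793097 dn(u+v)=0.99963474

sn u = 0.9410238360700575, cn u = 0.3383402724299806, dn u = 0.9184448672497442
sn v = 0.9593336061410112, cn v = -0.2822747458213064, dn v = 0.9150919106321765
m = k² = 0.176684874921
D = 1 − m·sn²u·sn²v = 0.8560074779227104
sn(u+v) = (sn u·cn v·dn v + sn v·cn u·dn u)/D = 0.05503657065991279/0.8560074779227104 = 0.06429449751241787
cn(u+v) = (cn u·cn v − sn u·sn v·dn u·dn v)/D = -0.8542363713572467/0.8560074779227104 = -0.9979309683488261
dn(u+v) = (dn u·dn v − m·sn u·sn v·cn u·cn v)/D = 0.8556948168088847/0.8560074779227104 = 0.999634744880285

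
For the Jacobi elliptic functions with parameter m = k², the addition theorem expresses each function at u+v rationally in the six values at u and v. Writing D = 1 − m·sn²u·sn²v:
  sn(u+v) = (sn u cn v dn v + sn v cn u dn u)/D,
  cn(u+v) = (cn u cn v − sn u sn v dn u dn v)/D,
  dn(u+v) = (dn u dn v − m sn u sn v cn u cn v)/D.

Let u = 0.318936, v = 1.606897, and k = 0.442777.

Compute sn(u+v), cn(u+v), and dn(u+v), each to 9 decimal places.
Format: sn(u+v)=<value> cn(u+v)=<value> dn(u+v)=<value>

sn u = 0.3125708097077642, cn u = 0.9498944619896637, dn u = 0.9903765299187085
sn v = 0.9989650493859008, cn v = 0.04548439408659659, dn v = 0.8968579182110875
m = k² = 0.196051471729
D = 1 − m·sn²u·sn²v = 0.9808852980662783
sn(u+v) = (sn u·cn v·dn v + sn v·cn u·dn u)/D = 0.9525302611999178/0.9808852980662783 = 0.9710924030340146
cn(u+v) = (cn u·cn v − sn u·sn v·dn u·dn v)/D = -0.2341411315018956/0.9808852980662783 = -0.2387038851163153
dn(u+v) = (dn u·dn v − m·sn u·sn v·cn u·cn v)/D = 0.8855821491206559/0.9808852980662783 = 0.9028396601177493

sn(u+v)=0.971092403 cn(u+v)=-0.238703885 dn(u+v)=0.902839660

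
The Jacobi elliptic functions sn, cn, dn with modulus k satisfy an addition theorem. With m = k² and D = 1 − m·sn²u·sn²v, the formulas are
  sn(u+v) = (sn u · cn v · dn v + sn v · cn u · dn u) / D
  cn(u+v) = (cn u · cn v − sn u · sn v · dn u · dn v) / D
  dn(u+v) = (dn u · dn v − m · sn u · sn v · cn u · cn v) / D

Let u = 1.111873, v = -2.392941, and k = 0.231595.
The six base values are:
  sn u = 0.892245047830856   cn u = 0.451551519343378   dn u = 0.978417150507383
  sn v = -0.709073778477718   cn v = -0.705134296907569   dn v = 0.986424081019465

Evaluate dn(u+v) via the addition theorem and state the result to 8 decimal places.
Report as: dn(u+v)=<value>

dn(u+v)=0.97526743

m = k² = 0.053636244025
D = 1 − m·sn²u·sn²v = 0.9785311144229388
dn(u+v) = (dn u·dn v − m·sn u·sn v·cn u·cn v)/D = 0.9543295295013522/0.9785311144229388 = 0.9752674344587819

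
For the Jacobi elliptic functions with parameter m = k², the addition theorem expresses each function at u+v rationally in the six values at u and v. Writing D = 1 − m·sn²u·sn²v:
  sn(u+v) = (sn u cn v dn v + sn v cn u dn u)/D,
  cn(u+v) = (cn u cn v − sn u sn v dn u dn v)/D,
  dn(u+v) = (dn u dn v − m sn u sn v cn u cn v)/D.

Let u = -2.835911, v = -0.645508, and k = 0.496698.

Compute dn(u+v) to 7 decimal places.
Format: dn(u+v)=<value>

sn u = -0.5022487163137397, cn u = -0.8647232082933825, dn u = 0.9683835749972875
sn v = -0.593474764268828, cn v = 0.8048525977941918, dn v = 0.9555658484909937
m = k² = 0.246708903204
D = 1 − m·sn²u·sn²v = 0.9780806835507926
dn(u+v) = (dn u·dn v − m·sn u·sn v·cn u·cn v)/D = 0.9765341662487589/0.9780806835507926 = 0.998418824409844

dn(u+v)=0.9984188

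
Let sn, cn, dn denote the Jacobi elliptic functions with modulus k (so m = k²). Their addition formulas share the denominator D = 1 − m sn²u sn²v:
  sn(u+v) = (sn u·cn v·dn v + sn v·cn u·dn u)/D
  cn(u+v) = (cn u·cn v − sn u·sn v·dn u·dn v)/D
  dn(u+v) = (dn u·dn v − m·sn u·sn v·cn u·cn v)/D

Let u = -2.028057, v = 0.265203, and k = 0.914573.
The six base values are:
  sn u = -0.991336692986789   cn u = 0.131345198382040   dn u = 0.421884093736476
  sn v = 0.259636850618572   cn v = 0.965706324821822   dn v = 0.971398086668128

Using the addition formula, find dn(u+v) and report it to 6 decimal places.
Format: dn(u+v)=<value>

m = k² = 0.836443772329
D = 1 − m·sn²u·sn²v = 0.9445869851204503
dn(u+v) = (dn u·dn v − m·sn u·sn v·cn u·cn v)/D = 0.4371250020623912/0.9445869851204503 = 0.4627683939628393

dn(u+v)=0.462768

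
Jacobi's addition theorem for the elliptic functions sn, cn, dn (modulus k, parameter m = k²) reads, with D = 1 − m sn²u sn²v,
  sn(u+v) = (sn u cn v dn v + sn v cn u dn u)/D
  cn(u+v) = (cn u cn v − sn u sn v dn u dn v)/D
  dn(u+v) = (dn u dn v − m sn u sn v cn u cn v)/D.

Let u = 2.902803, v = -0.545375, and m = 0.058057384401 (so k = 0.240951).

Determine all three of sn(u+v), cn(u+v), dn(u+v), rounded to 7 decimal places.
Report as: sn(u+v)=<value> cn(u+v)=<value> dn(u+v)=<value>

sn u = 0.2818457125278152, cn u = -0.9594597408592443, dn u = 0.9976913827562781
sn v = -0.5174746782232595, cn v = 0.8556985201563305, dn v = 0.9921962462797993
m = k² = 0.058057384401
D = 1 − m·sn²u·sn²v = 0.9987650239431766
sn(u+v) = (sn u·cn v·dn v + sn v·cn u·dn u)/D = 0.734642790301678/0.9987650239431766 = 0.7355511783955648
cn(u+v) = (cn u·cn v − sn u·sn v·dn u·dn v)/D = -0.676632502699936/0.9987650239431766 = -0.6774691608928749
dn(u+v) = (dn u·dn v − m·sn u·sn v·cn u·cn v)/D = 0.9829537125355706/0.9987650239431766 = 0.9841691378566881

sn(u+v)=0.7355512 cn(u+v)=-0.6774692 dn(u+v)=0.9841691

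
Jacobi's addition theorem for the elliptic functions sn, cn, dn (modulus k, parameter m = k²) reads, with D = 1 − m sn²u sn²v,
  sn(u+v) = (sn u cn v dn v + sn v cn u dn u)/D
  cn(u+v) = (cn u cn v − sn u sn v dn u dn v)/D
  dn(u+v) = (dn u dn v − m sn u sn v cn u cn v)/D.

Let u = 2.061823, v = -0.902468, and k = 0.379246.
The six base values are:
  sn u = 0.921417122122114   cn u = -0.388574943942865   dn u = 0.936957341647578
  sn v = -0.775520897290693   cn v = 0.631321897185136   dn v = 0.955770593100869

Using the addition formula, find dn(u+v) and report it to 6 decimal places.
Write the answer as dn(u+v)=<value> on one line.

m = k² = 0.143827528516
D = 1 − m·sn²u·sn²v = 0.9265584923205202
dn(u+v) = (dn u·dn v − m·sn u·sn v·cn u·cn v)/D = 0.8703036849902472/0.9265584923205202 = 0.9392862859749031

dn(u+v)=0.939286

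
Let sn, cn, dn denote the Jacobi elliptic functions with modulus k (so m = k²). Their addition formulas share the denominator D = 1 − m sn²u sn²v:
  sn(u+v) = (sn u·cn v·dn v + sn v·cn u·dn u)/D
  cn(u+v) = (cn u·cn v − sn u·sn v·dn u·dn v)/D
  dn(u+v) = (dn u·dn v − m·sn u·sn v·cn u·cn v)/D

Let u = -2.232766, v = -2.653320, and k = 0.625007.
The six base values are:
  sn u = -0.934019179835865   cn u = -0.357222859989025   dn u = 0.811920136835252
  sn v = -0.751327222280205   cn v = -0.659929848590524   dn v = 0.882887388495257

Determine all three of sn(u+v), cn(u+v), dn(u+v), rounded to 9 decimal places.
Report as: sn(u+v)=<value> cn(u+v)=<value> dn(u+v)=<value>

sn(u+v)=0.943642063 cn(u+v)=-0.330967758 dn(u+v)=0.807561847

m = k² = 0.390633750049
D = 1 − m·sn²u·sn²v = 0.80762900074263
sn(u+v) = (sn u·cn v·dn v + sn v·cn u·dn u)/D = 0.7621126965817255/0.80762900074263 = 0.9436420632257491
cn(u+v) = (cn u·cn v − sn u·sn v·dn u·dn v)/D = -0.2672991592756512/0.80762900074263 = -0.3309677575097781
dn(u+v) = (dn u·dn v − m·sn u·sn v·cn u·cn v)/D = 0.6522103675419536/0.80762900074263 = 0.8075618470142032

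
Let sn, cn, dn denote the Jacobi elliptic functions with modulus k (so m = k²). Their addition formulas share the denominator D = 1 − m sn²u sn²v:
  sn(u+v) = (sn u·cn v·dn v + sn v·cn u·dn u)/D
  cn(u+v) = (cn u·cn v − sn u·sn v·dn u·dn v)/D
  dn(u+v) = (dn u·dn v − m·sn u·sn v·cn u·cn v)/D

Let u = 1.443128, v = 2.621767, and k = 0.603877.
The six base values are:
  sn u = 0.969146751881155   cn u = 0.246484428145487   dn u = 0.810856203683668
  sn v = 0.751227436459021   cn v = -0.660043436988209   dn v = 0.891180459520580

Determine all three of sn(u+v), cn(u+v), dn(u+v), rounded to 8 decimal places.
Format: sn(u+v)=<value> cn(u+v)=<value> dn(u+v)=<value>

sn(u+v)=-0.52054482 cn(u+v)=-0.85383435 dn(u+v)=0.94930880

m = k² = 0.364667431129
D = 1 − m·sn²u·sn²v = 0.8067057439638047
sn(u+v) = (sn u·cn v·dn v + sn v·cn u·dn u)/D = -0.4199264929186687/0.8067057439638047 = -0.5205448158275541
cn(u+v) = (cn u·cn v − sn u·sn v·dn u·dn v)/D = -0.688793073345851/0.8067057439638047 = -0.8538343485214552
dn(u+v) = (dn u·dn v − m·sn u·sn v·cn u·cn v)/D = 0.7658128604685296/0.8067057439638047 = 0.9493087984047999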